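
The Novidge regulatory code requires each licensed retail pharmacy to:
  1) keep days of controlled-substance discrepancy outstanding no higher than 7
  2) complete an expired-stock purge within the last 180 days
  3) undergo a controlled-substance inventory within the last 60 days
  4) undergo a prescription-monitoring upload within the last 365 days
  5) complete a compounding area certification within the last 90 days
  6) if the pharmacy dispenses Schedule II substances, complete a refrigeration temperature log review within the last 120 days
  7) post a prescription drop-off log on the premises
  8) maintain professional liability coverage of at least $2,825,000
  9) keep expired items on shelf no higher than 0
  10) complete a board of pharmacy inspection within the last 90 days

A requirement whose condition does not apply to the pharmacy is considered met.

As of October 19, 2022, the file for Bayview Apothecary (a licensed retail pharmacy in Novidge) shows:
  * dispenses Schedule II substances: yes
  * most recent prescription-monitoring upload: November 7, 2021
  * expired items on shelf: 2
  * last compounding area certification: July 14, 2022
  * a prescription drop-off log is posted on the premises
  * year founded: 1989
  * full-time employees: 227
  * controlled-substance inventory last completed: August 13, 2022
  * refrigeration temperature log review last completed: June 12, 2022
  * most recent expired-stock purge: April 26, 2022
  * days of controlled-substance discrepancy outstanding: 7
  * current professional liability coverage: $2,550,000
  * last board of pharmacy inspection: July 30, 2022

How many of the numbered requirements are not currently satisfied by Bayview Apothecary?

1. days of controlled-substance discrepancy outstanding 7 ≤ 7 → met
2. expired-stock purge 176 days ago vs limit 180 → met
3. controlled-substance inventory 67 days ago vs limit 60 → not met
4. prescription-monitoring upload 346 days ago vs limit 365 → met
5. compounding area certification 97 days ago vs limit 90 → not met
6. condition 'dispenses Schedule II substances' holds; refrigeration temperature log review 129 days ago vs limit 120 → not met
7. prescription drop-off log present → met
8. professional liability coverage $2,550,000 < $2,825,000 → not met
9. expired items on shelf 2 > 0 → not met
10. board of pharmacy inspection 81 days ago vs limit 90 → met
Not met: 5 of 10

5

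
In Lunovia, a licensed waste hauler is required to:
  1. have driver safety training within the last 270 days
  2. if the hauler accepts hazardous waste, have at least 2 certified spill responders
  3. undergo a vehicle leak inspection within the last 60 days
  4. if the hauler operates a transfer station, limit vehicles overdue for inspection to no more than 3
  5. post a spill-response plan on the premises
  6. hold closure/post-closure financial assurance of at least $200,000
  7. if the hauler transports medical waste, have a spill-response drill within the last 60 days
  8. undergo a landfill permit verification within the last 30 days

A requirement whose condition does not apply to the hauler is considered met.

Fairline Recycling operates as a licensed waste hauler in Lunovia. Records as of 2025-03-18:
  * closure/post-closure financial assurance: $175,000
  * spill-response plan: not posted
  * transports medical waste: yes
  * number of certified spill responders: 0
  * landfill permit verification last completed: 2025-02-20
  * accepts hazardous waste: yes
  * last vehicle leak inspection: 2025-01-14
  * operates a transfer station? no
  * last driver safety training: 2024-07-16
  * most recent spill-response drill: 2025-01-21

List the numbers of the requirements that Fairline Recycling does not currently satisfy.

2, 3, 5, 6

1. driver safety training 245 days ago vs limit 270 → met
2. condition 'accepts hazardous waste' holds; certified spill responders 0 < 2 → not met
3. vehicle leak inspection 63 days ago vs limit 60 → not met
4. condition 'operates a transfer station' does not hold → requirement n/a → met
5. spill-response plan absent → not met
6. closure/post-closure financial assurance $175,000 < $200,000 → not met
7. condition 'transports medical waste' holds; spill-response drill 56 days ago vs limit 60 → met
8. landfill permit verification 26 days ago vs limit 30 → met
Not met: 2, 3, 5, 6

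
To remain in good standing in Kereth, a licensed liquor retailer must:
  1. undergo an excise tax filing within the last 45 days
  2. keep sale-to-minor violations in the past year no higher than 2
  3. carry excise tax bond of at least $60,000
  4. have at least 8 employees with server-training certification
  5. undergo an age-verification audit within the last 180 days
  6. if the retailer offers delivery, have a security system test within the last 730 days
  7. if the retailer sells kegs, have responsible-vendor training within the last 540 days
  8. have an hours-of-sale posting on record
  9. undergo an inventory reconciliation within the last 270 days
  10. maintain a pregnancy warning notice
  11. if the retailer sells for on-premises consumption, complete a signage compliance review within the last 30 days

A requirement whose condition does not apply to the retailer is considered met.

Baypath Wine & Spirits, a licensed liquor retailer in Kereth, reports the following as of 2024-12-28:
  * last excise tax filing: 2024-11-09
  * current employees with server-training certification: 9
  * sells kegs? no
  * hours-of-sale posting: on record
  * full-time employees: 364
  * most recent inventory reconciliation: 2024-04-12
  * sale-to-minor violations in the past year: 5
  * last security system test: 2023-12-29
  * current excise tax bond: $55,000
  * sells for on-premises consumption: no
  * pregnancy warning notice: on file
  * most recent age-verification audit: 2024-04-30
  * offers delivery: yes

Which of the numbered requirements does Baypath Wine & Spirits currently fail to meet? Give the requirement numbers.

1, 2, 3, 5

1. excise tax filing 49 days ago vs limit 45 → not met
2. sale-to-minor violations in the past year 5 > 2 → not met
3. excise tax bond $55,000 < $60,000 → not met
4. employees with server-training certification 9 ≥ 8 → met
5. age-verification audit 242 days ago vs limit 180 → not met
6. condition 'offers delivery' holds; security system test 365 days ago vs limit 730 → met
7. condition 'sells kegs' does not hold → requirement n/a → met
8. hours-of-sale posting present → met
9. inventory reconciliation 260 days ago vs limit 270 → met
10. pregnancy warning notice present → met
11. condition 'sells for on-premises consumption' does not hold → requirement n/a → met
Not met: 1, 2, 3, 5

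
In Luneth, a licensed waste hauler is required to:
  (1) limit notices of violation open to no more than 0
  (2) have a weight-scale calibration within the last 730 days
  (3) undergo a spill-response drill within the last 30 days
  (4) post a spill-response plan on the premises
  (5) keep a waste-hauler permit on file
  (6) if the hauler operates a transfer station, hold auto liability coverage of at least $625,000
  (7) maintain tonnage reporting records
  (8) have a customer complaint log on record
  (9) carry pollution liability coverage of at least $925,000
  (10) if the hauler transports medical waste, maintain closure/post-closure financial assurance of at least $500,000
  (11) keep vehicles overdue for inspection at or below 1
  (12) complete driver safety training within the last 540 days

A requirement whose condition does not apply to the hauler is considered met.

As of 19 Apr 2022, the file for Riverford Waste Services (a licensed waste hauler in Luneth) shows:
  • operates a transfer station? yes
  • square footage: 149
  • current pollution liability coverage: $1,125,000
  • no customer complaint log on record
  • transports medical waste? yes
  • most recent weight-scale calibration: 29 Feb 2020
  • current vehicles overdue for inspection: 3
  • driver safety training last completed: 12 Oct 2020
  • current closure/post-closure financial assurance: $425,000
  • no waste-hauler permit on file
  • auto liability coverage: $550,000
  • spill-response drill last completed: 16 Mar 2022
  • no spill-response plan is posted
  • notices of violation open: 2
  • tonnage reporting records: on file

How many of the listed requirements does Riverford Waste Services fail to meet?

10

1. notices of violation open 2 > 0 → not met
2. weight-scale calibration 780 days ago vs limit 730 → not met
3. spill-response drill 34 days ago vs limit 30 → not met
4. spill-response plan absent → not met
5. waste-hauler permit absent → not met
6. condition 'operates a transfer station' holds; auto liability coverage $550,000 < $625,000 → not met
7. tonnage reporting records present → met
8. customer complaint log absent → not met
9. pollution liability coverage $1,125,000 ≥ $925,000 → met
10. condition 'transports medical waste' holds; closure/post-closure financial assurance $425,000 < $500,000 → not met
11. vehicles overdue for inspection 3 > 1 → not met
12. driver safety training 554 days ago vs limit 540 → not met
Not met: 10 of 12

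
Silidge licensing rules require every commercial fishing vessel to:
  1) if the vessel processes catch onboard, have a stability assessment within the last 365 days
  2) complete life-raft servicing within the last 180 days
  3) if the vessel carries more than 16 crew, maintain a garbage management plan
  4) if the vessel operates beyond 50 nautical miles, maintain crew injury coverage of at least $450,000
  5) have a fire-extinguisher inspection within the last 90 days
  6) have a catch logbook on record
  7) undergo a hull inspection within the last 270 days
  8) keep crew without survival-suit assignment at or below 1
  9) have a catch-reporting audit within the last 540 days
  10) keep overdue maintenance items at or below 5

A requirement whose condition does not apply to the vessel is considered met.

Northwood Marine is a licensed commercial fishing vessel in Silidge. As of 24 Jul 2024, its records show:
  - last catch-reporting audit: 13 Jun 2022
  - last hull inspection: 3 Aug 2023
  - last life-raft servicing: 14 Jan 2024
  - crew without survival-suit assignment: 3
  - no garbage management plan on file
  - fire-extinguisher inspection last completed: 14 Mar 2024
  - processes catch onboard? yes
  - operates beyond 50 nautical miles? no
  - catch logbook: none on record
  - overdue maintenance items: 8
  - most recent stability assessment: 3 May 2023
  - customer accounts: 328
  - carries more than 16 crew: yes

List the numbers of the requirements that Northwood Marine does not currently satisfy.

1, 2, 3, 5, 6, 7, 8, 9, 10

1. condition 'processes catch onboard' holds; stability assessment 448 days ago vs limit 365 → not met
2. life-raft servicing 192 days ago vs limit 180 → not met
3. condition 'carries more than 16 crew' holds; garbage management plan absent → not met
4. condition 'operates beyond 50 nautical miles' does not hold → requirement n/a → met
5. fire-extinguisher inspection 132 days ago vs limit 90 → not met
6. catch logbook absent → not met
7. hull inspection 356 days ago vs limit 270 → not met
8. crew without survival-suit assignment 3 > 1 → not met
9. catch-reporting audit 772 days ago vs limit 540 → not met
10. overdue maintenance items 8 > 5 → not met
Not met: 1, 2, 3, 5, 6, 7, 8, 9, 10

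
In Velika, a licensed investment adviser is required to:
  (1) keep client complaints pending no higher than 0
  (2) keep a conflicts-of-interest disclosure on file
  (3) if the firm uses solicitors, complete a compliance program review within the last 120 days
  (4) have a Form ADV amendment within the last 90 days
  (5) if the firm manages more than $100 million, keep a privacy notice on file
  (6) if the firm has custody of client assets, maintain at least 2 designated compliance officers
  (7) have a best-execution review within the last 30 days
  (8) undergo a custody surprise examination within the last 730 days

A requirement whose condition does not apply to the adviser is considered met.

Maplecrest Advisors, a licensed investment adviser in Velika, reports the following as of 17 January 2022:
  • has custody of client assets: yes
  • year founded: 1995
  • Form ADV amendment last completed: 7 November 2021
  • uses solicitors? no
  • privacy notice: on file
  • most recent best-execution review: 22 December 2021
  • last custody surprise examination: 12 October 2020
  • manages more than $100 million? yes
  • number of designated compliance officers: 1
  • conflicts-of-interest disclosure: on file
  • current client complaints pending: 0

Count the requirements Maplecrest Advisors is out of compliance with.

1. client complaints pending 0 ≤ 0 → met
2. conflicts-of-interest disclosure present → met
3. condition 'uses solicitors' does not hold → requirement n/a → met
4. Form ADV amendment 71 days ago vs limit 90 → met
5. condition 'manages more than $100 million' holds; privacy notice present → met
6. condition 'has custody of client assets' holds; designated compliance officers 1 < 2 → not met
7. best-execution review 26 days ago vs limit 30 → met
8. custody surprise examination 462 days ago vs limit 730 → met
Not met: 1 of 8

1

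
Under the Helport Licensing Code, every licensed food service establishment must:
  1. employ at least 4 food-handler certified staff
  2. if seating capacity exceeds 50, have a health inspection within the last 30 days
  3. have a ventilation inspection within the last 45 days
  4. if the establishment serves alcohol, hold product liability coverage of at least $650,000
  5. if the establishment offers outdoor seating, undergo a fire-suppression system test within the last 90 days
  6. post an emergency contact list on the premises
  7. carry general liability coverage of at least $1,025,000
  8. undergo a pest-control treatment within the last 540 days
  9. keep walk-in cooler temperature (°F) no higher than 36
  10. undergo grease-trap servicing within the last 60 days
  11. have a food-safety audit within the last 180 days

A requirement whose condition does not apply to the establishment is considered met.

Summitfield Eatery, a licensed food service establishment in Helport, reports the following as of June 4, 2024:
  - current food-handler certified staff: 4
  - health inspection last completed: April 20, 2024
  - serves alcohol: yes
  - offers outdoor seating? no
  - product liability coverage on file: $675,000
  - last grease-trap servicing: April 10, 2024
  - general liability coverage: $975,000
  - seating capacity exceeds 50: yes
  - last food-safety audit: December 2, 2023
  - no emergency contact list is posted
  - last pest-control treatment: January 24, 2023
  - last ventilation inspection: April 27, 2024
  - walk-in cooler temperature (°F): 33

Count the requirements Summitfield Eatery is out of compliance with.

1. food-handler certified staff 4 ≥ 4 → met
2. condition 'seating capacity exceeds 50' holds; health inspection 45 days ago vs limit 30 → not met
3. ventilation inspection 38 days ago vs limit 45 → met
4. condition 'serves alcohol' holds; product liability coverage $675,000 ≥ $650,000 → met
5. condition 'offers outdoor seating' does not hold → requirement n/a → met
6. emergency contact list absent → not met
7. general liability coverage $975,000 < $1,025,000 → not met
8. pest-control treatment 497 days ago vs limit 540 → met
9. walk-in cooler temperature (°F) 33 ≤ 36 → met
10. grease-trap servicing 55 days ago vs limit 60 → met
11. food-safety audit 185 days ago vs limit 180 → not met
Not met: 4 of 11

4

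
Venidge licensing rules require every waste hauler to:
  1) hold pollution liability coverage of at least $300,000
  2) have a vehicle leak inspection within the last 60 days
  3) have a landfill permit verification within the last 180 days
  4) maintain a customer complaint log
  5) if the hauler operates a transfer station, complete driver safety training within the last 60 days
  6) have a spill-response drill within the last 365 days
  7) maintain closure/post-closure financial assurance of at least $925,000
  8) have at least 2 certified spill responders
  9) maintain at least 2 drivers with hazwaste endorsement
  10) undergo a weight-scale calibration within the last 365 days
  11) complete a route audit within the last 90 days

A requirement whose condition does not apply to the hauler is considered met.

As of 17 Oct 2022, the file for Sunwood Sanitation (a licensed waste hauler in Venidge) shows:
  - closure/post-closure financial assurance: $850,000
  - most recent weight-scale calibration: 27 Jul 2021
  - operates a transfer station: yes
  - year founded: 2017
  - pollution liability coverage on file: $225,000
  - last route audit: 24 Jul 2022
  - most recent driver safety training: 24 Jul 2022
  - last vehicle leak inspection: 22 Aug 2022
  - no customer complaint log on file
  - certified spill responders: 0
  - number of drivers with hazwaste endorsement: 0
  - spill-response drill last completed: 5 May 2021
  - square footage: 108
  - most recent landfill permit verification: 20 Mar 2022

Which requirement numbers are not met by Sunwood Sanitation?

1. pollution liability coverage $225,000 < $300,000 → not met
2. vehicle leak inspection 56 days ago vs limit 60 → met
3. landfill permit verification 211 days ago vs limit 180 → not met
4. customer complaint log absent → not met
5. condition 'operates a transfer station' holds; driver safety training 85 days ago vs limit 60 → not met
6. spill-response drill 530 days ago vs limit 365 → not met
7. closure/post-closure financial assurance $850,000 < $925,000 → not met
8. certified spill responders 0 < 2 → not met
9. drivers with hazwaste endorsement 0 < 2 → not met
10. weight-scale calibration 447 days ago vs limit 365 → not met
11. route audit 85 days ago vs limit 90 → met
Not met: 1, 3, 4, 5, 6, 7, 8, 9, 10

1, 3, 4, 5, 6, 7, 8, 9, 10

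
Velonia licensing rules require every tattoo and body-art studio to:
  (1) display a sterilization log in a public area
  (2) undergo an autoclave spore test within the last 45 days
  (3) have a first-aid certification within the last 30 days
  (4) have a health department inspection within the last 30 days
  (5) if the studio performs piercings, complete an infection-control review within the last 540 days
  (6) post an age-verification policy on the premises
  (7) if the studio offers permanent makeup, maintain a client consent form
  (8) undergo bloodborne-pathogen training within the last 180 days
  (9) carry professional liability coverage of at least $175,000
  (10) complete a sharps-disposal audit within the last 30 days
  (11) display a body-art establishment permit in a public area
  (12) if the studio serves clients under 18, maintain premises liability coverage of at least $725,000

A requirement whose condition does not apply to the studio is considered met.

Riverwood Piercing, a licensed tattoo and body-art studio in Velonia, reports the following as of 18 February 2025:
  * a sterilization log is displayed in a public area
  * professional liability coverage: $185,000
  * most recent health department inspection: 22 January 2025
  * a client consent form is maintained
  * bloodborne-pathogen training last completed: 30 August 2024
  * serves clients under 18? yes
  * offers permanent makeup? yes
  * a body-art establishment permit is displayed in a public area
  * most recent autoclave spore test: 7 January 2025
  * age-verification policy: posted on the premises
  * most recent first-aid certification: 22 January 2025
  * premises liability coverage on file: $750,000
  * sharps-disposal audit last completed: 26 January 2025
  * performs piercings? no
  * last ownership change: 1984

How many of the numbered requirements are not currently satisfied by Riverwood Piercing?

0

1. sterilization log present → met
2. autoclave spore test 42 days ago vs limit 45 → met
3. first-aid certification 27 days ago vs limit 30 → met
4. health department inspection 27 days ago vs limit 30 → met
5. condition 'performs piercings' does not hold → requirement n/a → met
6. age-verification policy present → met
7. condition 'offers permanent makeup' holds; client consent form present → met
8. bloodborne-pathogen training 172 days ago vs limit 180 → met
9. professional liability coverage $185,000 ≥ $175,000 → met
10. sharps-disposal audit 23 days ago vs limit 30 → met
11. body-art establishment permit present → met
12. condition 'serves clients under 18' holds; premises liability coverage $750,000 ≥ $725,000 → met
Not met: 0 of 12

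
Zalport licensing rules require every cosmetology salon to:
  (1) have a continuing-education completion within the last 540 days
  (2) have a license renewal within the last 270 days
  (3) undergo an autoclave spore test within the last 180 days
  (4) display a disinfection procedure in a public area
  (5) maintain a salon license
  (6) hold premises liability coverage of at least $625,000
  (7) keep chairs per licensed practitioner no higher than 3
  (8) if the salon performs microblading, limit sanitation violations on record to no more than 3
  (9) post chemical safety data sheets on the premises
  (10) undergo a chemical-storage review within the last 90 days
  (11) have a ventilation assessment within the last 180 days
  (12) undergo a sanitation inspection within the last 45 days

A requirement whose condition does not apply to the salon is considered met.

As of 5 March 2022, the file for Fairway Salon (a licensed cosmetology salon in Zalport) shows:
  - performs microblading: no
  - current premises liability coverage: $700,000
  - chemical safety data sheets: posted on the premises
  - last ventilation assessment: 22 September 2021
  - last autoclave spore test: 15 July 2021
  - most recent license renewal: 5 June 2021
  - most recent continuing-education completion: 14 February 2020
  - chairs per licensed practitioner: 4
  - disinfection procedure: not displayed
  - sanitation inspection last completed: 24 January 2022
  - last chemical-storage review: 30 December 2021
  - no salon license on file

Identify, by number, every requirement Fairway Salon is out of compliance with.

1, 2, 3, 4, 5, 7

1. continuing-education completion 750 days ago vs limit 540 → not met
2. license renewal 273 days ago vs limit 270 → not met
3. autoclave spore test 233 days ago vs limit 180 → not met
4. disinfection procedure absent → not met
5. salon license absent → not met
6. premises liability coverage $700,000 ≥ $625,000 → met
7. chairs per licensed practitioner 4 > 3 → not met
8. condition 'performs microblading' does not hold → requirement n/a → met
9. chemical safety data sheets present → met
10. chemical-storage review 65 days ago vs limit 90 → met
11. ventilation assessment 164 days ago vs limit 180 → met
12. sanitation inspection 40 days ago vs limit 45 → met
Not met: 1, 2, 3, 4, 5, 7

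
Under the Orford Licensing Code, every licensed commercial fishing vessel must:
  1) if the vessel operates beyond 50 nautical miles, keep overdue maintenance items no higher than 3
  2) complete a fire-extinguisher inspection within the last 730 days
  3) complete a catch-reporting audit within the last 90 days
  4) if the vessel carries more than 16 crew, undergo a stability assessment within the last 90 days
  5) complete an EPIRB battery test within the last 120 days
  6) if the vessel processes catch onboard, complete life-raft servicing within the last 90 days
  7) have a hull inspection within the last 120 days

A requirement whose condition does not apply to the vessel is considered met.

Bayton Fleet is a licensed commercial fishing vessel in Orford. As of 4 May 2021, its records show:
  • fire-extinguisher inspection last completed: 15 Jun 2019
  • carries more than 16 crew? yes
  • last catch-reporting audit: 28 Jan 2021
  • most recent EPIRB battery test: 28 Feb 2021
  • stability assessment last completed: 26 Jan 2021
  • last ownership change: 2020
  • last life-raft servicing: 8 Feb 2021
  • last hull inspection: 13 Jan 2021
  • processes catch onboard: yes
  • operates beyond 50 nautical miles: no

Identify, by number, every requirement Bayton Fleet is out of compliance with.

1. condition 'operates beyond 50 nautical miles' does not hold → requirement n/a → met
2. fire-extinguisher inspection 689 days ago vs limit 730 → met
3. catch-reporting audit 96 days ago vs limit 90 → not met
4. condition 'carries more than 16 crew' holds; stability assessment 98 days ago vs limit 90 → not met
5. EPIRB battery test 65 days ago vs limit 120 → met
6. condition 'processes catch onboard' holds; life-raft servicing 85 days ago vs limit 90 → met
7. hull inspection 111 days ago vs limit 120 → met
Not met: 3, 4

3, 4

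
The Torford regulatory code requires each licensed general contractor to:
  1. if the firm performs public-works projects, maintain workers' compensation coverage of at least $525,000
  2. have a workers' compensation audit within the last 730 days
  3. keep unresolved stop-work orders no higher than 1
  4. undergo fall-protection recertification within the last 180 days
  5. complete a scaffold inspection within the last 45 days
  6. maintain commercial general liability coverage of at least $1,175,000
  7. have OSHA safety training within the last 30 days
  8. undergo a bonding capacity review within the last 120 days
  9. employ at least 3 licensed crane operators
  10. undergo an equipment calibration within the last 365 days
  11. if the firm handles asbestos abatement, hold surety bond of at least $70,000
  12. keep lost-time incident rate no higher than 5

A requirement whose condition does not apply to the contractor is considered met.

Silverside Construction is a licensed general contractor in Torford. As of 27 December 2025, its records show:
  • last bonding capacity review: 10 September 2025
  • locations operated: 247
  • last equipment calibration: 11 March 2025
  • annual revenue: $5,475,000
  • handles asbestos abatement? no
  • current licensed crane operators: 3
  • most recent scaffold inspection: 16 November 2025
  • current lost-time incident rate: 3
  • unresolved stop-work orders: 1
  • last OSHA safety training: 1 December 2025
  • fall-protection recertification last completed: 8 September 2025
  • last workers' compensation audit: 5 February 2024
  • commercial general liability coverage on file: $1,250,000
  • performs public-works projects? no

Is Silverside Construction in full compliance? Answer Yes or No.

Yes

1. condition 'performs public-works projects' does not hold → requirement n/a → met
2. workers' compensation audit 691 days ago vs limit 730 → met
3. unresolved stop-work orders 1 ≤ 1 → met
4. fall-protection recertification 110 days ago vs limit 180 → met
5. scaffold inspection 41 days ago vs limit 45 → met
6. commercial general liability coverage $1,250,000 ≥ $1,175,000 → met
7. OSHA safety training 26 days ago vs limit 30 → met
8. bonding capacity review 108 days ago vs limit 120 → met
9. licensed crane operators 3 ≥ 3 → met
10. equipment calibration 291 days ago vs limit 365 → met
11. condition 'handles asbestos abatement' does not hold → requirement n/a → met
12. lost-time incident rate 3 ≤ 5 → met
All met.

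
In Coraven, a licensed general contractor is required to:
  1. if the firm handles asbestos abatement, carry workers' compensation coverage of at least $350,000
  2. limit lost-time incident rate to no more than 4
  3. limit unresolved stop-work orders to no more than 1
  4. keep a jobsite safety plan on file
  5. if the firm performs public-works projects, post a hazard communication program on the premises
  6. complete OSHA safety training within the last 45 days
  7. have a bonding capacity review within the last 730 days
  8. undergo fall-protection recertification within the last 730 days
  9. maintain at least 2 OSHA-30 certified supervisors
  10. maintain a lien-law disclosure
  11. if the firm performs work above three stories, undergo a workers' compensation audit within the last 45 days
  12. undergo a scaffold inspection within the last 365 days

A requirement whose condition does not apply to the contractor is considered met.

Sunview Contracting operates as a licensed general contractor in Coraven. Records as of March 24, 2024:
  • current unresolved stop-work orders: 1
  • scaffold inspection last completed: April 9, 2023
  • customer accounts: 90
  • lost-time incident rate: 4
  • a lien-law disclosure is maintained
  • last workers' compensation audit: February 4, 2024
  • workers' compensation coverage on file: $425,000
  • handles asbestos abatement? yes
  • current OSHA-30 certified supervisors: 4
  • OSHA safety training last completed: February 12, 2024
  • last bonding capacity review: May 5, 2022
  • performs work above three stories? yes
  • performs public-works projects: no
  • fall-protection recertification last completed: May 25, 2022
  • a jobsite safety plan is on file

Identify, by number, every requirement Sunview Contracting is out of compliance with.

1. condition 'handles asbestos abatement' holds; workers' compensation coverage $425,000 ≥ $350,000 → met
2. lost-time incident rate 4 ≤ 4 → met
3. unresolved stop-work orders 1 ≤ 1 → met
4. jobsite safety plan present → met
5. condition 'performs public-works projects' does not hold → requirement n/a → met
6. OSHA safety training 41 days ago vs limit 45 → met
7. bonding capacity review 689 days ago vs limit 730 → met
8. fall-protection recertification 669 days ago vs limit 730 → met
9. OSHA-30 certified supervisors 4 ≥ 2 → met
10. lien-law disclosure present → met
11. condition 'performs work above three stories' holds; workers' compensation audit 49 days ago vs limit 45 → not met
12. scaffold inspection 350 days ago vs limit 365 → met
Not met: 11

11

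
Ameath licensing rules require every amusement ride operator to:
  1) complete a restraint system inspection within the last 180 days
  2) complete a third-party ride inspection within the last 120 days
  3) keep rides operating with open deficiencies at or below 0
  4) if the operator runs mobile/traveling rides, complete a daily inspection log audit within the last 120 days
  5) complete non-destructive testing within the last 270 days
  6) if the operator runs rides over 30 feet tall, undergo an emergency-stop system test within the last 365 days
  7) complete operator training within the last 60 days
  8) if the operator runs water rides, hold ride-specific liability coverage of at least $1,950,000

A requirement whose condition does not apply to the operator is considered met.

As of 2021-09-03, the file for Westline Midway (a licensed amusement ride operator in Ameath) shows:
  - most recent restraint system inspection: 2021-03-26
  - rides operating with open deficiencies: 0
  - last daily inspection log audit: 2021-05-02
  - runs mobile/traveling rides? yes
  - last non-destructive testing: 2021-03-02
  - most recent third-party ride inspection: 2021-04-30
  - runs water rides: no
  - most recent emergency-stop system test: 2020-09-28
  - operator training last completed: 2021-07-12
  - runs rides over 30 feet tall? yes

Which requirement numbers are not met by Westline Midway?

1. restraint system inspection 161 days ago vs limit 180 → met
2. third-party ride inspection 126 days ago vs limit 120 → not met
3. rides operating with open deficiencies 0 ≤ 0 → met
4. condition 'runs mobile/traveling rides' holds; daily inspection log audit 124 days ago vs limit 120 → not met
5. non-destructive testing 185 days ago vs limit 270 → met
6. condition 'runs rides over 30 feet tall' holds; emergency-stop system test 340 days ago vs limit 365 → met
7. operator training 53 days ago vs limit 60 → met
8. condition 'runs water rides' does not hold → requirement n/a → met
Not met: 2, 4

2, 4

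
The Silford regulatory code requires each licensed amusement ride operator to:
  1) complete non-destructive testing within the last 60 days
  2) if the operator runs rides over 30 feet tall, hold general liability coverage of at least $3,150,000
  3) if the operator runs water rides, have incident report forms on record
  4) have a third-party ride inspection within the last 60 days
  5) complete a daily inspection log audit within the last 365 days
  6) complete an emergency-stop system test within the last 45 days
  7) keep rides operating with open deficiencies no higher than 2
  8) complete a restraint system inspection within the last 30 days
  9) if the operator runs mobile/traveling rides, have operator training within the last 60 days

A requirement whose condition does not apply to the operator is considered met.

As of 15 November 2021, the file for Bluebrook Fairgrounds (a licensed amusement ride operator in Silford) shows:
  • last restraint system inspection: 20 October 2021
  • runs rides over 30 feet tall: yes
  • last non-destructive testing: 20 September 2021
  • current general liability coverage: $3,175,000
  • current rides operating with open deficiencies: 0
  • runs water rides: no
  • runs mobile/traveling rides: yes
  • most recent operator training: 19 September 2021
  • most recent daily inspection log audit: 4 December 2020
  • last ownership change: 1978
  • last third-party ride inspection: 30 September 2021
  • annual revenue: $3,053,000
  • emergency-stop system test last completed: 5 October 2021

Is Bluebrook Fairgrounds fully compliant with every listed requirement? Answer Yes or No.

Yes

1. non-destructive testing 56 days ago vs limit 60 → met
2. condition 'runs rides over 30 feet tall' holds; general liability coverage $3,175,000 ≥ $3,150,000 → met
3. condition 'runs water rides' does not hold → requirement n/a → met
4. third-party ride inspection 46 days ago vs limit 60 → met
5. daily inspection log audit 346 days ago vs limit 365 → met
6. emergency-stop system test 41 days ago vs limit 45 → met
7. rides operating with open deficiencies 0 ≤ 2 → met
8. restraint system inspection 26 days ago vs limit 30 → met
9. condition 'runs mobile/traveling rides' holds; operator training 57 days ago vs limit 60 → met
All met.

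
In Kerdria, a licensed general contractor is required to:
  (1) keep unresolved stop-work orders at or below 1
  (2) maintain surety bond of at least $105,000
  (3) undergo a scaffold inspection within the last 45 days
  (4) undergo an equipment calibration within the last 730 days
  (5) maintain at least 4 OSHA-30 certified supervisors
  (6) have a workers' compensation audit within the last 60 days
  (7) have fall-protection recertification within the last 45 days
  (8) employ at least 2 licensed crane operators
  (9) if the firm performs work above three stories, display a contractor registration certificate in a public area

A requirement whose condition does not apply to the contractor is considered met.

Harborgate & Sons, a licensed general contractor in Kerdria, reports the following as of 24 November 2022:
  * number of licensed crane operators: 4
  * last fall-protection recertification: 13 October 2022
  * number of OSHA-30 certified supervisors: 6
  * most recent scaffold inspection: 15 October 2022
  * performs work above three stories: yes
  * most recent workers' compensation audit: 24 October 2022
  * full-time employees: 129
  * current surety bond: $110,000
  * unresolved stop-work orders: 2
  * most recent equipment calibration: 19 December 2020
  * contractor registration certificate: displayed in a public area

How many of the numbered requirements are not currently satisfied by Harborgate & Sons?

1. unresolved stop-work orders 2 > 1 → not met
2. surety bond $110,000 ≥ $105,000 → met
3. scaffold inspection 40 days ago vs limit 45 → met
4. equipment calibration 705 days ago vs limit 730 → met
5. OSHA-30 certified supervisors 6 ≥ 4 → met
6. workers' compensation audit 31 days ago vs limit 60 → met
7. fall-protection recertification 42 days ago vs limit 45 → met
8. licensed crane operators 4 ≥ 2 → met
9. condition 'performs work above three stories' holds; contractor registration certificate present → met
Not met: 1 of 9

1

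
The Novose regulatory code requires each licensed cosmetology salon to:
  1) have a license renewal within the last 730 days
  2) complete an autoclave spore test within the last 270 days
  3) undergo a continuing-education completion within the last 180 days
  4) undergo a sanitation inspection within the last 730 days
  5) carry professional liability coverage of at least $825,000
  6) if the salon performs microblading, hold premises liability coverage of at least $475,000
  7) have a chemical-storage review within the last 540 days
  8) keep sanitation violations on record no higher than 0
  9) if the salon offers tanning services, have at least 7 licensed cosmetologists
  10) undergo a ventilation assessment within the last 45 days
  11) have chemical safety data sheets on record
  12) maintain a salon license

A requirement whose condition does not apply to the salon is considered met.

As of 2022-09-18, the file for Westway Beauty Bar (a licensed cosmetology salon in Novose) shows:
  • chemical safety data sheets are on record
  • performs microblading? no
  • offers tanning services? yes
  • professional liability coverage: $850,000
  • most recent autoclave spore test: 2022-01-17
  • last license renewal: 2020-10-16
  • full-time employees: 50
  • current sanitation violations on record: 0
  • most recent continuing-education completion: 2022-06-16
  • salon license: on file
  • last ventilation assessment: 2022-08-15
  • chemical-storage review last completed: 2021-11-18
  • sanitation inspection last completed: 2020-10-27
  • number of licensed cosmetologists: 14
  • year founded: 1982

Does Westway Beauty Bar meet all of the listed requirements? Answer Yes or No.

Yes

1. license renewal 702 days ago vs limit 730 → met
2. autoclave spore test 244 days ago vs limit 270 → met
3. continuing-education completion 94 days ago vs limit 180 → met
4. sanitation inspection 691 days ago vs limit 730 → met
5. professional liability coverage $850,000 ≥ $825,000 → met
6. condition 'performs microblading' does not hold → requirement n/a → met
7. chemical-storage review 304 days ago vs limit 540 → met
8. sanitation violations on record 0 ≤ 0 → met
9. condition 'offers tanning services' holds; licensed cosmetologists 14 ≥ 7 → met
10. ventilation assessment 34 days ago vs limit 45 → met
11. chemical safety data sheets present → met
12. salon license present → met
All met.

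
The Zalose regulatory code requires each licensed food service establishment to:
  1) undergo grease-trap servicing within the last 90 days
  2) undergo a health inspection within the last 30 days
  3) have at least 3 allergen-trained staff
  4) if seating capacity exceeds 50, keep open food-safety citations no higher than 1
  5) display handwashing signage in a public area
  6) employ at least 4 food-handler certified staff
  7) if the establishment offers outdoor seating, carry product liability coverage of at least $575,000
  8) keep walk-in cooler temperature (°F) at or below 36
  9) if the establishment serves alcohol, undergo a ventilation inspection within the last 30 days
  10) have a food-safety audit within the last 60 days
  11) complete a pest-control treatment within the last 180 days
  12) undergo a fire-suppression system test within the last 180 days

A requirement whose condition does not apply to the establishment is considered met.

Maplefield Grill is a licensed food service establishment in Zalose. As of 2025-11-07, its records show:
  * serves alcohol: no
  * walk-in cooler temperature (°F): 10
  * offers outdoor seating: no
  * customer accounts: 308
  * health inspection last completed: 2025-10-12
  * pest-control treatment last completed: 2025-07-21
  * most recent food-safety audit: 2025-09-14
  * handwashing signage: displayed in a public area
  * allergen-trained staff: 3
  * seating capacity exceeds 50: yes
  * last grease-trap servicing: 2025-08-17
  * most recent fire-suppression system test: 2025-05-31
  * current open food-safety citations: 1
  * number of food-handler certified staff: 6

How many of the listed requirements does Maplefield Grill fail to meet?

1. grease-trap servicing 82 days ago vs limit 90 → met
2. health inspection 26 days ago vs limit 30 → met
3. allergen-trained staff 3 ≥ 3 → met
4. condition 'seating capacity exceeds 50' holds; open food-safety citations 1 ≤ 1 → met
5. handwashing signage present → met
6. food-handler certified staff 6 ≥ 4 → met
7. condition 'offers outdoor seating' does not hold → requirement n/a → met
8. walk-in cooler temperature (°F) 10 ≤ 36 → met
9. condition 'serves alcohol' does not hold → requirement n/a → met
10. food-safety audit 54 days ago vs limit 60 → met
11. pest-control treatment 109 days ago vs limit 180 → met
12. fire-suppression system test 160 days ago vs limit 180 → met
Not met: 0 of 12

0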